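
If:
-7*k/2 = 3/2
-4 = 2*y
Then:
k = -3/7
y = -2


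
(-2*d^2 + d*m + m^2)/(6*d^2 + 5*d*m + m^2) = (-d + m)/(3*d + m)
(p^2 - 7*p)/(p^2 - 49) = p/(p + 7)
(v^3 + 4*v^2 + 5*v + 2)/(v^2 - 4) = (v^2 + 2*v + 1)/(v - 2)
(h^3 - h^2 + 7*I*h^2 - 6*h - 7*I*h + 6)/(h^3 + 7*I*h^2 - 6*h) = (h - 1)/h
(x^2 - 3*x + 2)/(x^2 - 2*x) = (x - 1)/x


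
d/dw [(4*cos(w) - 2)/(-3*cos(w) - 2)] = 14*sin(w)/(3*cos(w) + 2)^2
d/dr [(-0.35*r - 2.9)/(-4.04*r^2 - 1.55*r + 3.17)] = (1.414*r^2 + 0.5425*r - (0.35*r + 2.9)*(8.08*r + 1.55) - 1.1095)/(4.04*r^2 + 1.55*r - 3.17)^2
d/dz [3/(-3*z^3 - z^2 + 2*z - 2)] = 3*(9*z^2 + 2*z - 2)/(3*z^3 + z^2 - 2*z + 2)^2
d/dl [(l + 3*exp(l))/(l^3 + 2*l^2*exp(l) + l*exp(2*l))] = (l^2*exp(l) - 2*l^2 - 3*l*exp(2*l) - 9*l*exp(l) - 3*exp(2*l))/(l^2*(l^3 + 3*l^2*exp(l) + 3*l*exp(2*l) + exp(3*l)))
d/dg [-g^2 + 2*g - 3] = 2 - 2*g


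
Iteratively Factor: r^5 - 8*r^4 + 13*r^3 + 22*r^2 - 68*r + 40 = (r - 1)*(r^4 - 7*r^3 + 6*r^2 + 28*r - 40) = (r - 2)*(r - 1)*(r^3 - 5*r^2 - 4*r + 20) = (r - 2)*(r - 1)*(r + 2)*(r^2 - 7*r + 10) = (r - 5)*(r - 2)*(r - 1)*(r + 2)*(r - 2)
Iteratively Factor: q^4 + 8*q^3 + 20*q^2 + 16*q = (q + 4)*(q^3 + 4*q^2 + 4*q) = (q + 2)*(q + 4)*(q^2 + 2*q) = (q + 2)^2*(q + 4)*(q)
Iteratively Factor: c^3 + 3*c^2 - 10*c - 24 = (c - 3)*(c^2 + 6*c + 8) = (c - 3)*(c + 4)*(c + 2)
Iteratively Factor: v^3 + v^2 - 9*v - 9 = (v - 3)*(v^2 + 4*v + 3) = (v - 3)*(v + 3)*(v + 1)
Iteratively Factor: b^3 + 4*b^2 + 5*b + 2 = (b + 2)*(b^2 + 2*b + 1) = (b + 1)*(b + 2)*(b + 1)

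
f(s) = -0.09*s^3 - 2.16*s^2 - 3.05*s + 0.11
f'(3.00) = -18.44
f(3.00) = -30.91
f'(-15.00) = 1.00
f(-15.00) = -136.39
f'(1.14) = -8.33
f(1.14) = -6.31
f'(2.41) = -15.03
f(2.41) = -21.05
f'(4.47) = -27.76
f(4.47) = -64.72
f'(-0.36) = -1.53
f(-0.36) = 0.93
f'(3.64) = -22.35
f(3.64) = -43.95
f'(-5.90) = 13.04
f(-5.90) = -38.60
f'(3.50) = -21.48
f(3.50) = -40.88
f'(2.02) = -12.88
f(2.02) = -15.61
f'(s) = -0.27*s^2 - 4.32*s - 3.05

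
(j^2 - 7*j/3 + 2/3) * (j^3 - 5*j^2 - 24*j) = j^5 - 22*j^4/3 - 35*j^3/3 + 158*j^2/3 - 16*j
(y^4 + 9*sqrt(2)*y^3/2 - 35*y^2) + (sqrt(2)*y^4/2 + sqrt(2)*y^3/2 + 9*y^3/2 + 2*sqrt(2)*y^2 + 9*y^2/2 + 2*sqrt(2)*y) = sqrt(2)*y^4/2 + y^4 + 9*y^3/2 + 5*sqrt(2)*y^3 - 61*y^2/2 + 2*sqrt(2)*y^2 + 2*sqrt(2)*y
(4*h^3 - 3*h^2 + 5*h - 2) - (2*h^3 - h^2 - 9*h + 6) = 2*h^3 - 2*h^2 + 14*h - 8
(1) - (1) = 0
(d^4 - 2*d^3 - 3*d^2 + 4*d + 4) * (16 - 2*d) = -2*d^5 + 20*d^4 - 26*d^3 - 56*d^2 + 56*d + 64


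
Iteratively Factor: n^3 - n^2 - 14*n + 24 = (n - 2)*(n^2 + n - 12) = (n - 2)*(n + 4)*(n - 3)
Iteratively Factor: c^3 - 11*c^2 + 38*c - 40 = (c - 2)*(c^2 - 9*c + 20) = (c - 5)*(c - 2)*(c - 4)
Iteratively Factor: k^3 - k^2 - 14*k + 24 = (k + 4)*(k^2 - 5*k + 6) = (k - 3)*(k + 4)*(k - 2)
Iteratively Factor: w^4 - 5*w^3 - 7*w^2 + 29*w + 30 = (w + 2)*(w^3 - 7*w^2 + 7*w + 15) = (w + 1)*(w + 2)*(w^2 - 8*w + 15) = (w - 5)*(w + 1)*(w + 2)*(w - 3)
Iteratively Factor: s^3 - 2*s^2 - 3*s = (s - 3)*(s^2 + s) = (s - 3)*(s + 1)*(s)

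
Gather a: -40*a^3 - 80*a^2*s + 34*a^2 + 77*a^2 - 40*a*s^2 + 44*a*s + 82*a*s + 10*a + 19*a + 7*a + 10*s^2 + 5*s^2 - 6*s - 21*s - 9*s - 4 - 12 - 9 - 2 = -40*a^3 + a^2*(111 - 80*s) + a*(-40*s^2 + 126*s + 36) + 15*s^2 - 36*s - 27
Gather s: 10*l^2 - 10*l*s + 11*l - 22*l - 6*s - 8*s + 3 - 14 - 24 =10*l^2 - 11*l + s*(-10*l - 14) - 35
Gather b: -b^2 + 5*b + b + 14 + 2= -b^2 + 6*b + 16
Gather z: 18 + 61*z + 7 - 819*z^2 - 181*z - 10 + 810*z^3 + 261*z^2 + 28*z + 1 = 810*z^3 - 558*z^2 - 92*z + 16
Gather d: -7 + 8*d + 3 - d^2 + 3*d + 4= -d^2 + 11*d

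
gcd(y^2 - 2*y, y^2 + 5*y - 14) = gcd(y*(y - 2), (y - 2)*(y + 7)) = y - 2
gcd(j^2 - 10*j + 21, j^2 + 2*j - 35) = 1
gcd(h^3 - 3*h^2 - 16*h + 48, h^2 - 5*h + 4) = h - 4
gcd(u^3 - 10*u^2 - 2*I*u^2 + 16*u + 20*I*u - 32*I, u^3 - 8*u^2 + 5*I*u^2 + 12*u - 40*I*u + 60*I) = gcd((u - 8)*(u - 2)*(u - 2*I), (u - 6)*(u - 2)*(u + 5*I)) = u - 2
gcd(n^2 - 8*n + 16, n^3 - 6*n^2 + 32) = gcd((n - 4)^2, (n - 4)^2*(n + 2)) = n^2 - 8*n + 16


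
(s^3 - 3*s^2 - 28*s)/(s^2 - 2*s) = (s^2 - 3*s - 28)/(s - 2)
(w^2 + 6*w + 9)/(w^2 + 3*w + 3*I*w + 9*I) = (w + 3)/(w + 3*I)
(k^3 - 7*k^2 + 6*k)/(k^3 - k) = (k - 6)/(k + 1)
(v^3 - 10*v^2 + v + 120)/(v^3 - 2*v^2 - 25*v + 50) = (v^2 - 5*v - 24)/(v^2 + 3*v - 10)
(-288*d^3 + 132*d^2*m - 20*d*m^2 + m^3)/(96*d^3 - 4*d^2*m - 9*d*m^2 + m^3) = (-36*d^2 + 12*d*m - m^2)/(12*d^2 + d*m - m^2)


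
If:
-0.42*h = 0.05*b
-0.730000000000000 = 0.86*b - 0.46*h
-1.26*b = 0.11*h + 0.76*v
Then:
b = -0.80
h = 0.10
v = 1.31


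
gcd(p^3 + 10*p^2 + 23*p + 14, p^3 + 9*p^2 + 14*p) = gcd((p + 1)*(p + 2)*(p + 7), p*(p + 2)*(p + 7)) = p^2 + 9*p + 14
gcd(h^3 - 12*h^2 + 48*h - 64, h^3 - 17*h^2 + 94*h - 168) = h - 4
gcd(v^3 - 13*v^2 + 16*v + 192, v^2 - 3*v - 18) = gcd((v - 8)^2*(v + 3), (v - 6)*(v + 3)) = v + 3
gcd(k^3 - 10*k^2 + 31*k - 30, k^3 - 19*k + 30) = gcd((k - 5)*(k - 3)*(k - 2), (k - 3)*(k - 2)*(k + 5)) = k^2 - 5*k + 6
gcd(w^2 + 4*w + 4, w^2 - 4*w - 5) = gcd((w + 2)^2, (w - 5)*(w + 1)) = 1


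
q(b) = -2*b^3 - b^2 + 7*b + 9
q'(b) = -6*b^2 - 2*b + 7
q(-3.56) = 61.64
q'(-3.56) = -61.92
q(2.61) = -15.10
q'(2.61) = -39.09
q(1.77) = 7.17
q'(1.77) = -15.34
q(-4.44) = 133.26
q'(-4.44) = -102.40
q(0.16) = 10.09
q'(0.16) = 6.53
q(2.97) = -31.43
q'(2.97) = -51.87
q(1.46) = 10.86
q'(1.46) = -8.71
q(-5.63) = 294.80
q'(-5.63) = -171.92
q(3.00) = -33.00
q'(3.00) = -53.00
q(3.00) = -33.00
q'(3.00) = -53.00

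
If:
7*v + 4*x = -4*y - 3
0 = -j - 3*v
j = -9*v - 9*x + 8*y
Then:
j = 68*y/13 + 27/13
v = -68*y/39 - 9/13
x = 80*y/39 + 6/13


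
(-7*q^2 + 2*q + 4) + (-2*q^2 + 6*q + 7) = -9*q^2 + 8*q + 11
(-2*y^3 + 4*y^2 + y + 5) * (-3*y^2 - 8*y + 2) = 6*y^5 + 4*y^4 - 39*y^3 - 15*y^2 - 38*y + 10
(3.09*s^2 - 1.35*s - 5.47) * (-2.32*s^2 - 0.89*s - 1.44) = -7.1688*s^4 + 0.3819*s^3 + 9.4423*s^2 + 6.8123*s + 7.8768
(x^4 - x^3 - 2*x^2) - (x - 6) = x^4 - x^3 - 2*x^2 - x + 6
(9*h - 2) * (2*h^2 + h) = 18*h^3 + 5*h^2 - 2*h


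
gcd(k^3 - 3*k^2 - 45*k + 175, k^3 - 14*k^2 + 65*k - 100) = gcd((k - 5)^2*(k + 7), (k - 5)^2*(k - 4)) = k^2 - 10*k + 25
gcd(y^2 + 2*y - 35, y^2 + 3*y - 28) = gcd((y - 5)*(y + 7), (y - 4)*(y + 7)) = y + 7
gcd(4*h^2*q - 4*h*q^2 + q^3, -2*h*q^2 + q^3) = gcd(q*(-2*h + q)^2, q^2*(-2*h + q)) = -2*h*q + q^2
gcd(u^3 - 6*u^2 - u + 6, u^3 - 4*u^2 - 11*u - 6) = u^2 - 5*u - 6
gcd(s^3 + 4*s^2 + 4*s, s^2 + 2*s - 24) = 1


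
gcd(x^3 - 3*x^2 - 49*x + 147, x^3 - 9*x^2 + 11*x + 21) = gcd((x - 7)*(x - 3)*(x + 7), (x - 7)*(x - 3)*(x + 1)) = x^2 - 10*x + 21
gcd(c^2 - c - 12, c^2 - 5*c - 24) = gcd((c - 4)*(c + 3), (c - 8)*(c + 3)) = c + 3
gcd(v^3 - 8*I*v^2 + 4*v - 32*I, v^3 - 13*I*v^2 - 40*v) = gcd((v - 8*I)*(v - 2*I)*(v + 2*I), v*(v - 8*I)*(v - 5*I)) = v - 8*I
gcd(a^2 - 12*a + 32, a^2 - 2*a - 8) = a - 4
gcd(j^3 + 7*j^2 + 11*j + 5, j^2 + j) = j + 1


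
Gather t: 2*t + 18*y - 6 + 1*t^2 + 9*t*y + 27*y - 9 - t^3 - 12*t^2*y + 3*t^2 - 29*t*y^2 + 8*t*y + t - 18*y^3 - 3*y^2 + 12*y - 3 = -t^3 + t^2*(4 - 12*y) + t*(-29*y^2 + 17*y + 3) - 18*y^3 - 3*y^2 + 57*y - 18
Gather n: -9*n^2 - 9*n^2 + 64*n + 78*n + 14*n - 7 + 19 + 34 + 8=-18*n^2 + 156*n + 54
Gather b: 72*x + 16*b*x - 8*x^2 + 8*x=16*b*x - 8*x^2 + 80*x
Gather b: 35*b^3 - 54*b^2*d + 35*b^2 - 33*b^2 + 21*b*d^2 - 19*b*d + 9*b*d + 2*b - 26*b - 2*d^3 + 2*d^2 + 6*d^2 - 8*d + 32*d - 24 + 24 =35*b^3 + b^2*(2 - 54*d) + b*(21*d^2 - 10*d - 24) - 2*d^3 + 8*d^2 + 24*d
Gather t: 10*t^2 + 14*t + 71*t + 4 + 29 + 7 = 10*t^2 + 85*t + 40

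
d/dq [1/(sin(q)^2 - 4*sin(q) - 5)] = 2*(2 - sin(q))*cos(q)/((sin(q) - 5)^2*(sin(q) + 1)^2)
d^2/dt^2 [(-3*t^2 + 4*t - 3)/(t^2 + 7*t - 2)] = 2*(25*t^3 - 27*t^2 - 39*t - 109)/(t^6 + 21*t^5 + 141*t^4 + 259*t^3 - 282*t^2 + 84*t - 8)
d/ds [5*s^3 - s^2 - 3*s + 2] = 15*s^2 - 2*s - 3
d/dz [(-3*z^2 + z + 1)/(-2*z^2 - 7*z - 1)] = (23*z^2 + 10*z + 6)/(4*z^4 + 28*z^3 + 53*z^2 + 14*z + 1)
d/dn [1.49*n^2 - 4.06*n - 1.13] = 2.98*n - 4.06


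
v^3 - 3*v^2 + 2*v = v*(v - 2)*(v - 1)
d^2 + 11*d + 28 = (d + 4)*(d + 7)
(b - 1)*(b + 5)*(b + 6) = b^3 + 10*b^2 + 19*b - 30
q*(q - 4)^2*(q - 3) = q^4 - 11*q^3 + 40*q^2 - 48*q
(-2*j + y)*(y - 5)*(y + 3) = -2*j*y^2 + 4*j*y + 30*j + y^3 - 2*y^2 - 15*y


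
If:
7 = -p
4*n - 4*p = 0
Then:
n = -7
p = -7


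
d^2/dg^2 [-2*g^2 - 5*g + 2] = -4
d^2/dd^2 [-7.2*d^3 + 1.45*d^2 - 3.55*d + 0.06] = 2.9 - 43.2*d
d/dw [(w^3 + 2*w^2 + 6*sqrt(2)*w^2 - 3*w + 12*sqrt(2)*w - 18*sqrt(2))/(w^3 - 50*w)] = 2*(-3*sqrt(2)*w^4 - w^4 - 47*w^3 - 12*sqrt(2)*w^3 - 123*sqrt(2)*w^2 - 50*w^2 - 450*sqrt(2))/(w^2*(w^4 - 100*w^2 + 2500))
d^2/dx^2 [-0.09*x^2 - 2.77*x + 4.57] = -0.180000000000000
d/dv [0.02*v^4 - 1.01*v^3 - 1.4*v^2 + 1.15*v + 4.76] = 0.08*v^3 - 3.03*v^2 - 2.8*v + 1.15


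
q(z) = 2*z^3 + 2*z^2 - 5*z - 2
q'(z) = 6*z^2 + 4*z - 5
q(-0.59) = 1.24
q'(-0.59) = -5.27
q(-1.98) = 0.22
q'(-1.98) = 10.60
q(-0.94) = 2.81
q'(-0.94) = -3.46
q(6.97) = 737.53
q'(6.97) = 314.37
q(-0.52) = 0.86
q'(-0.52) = -5.46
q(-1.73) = 2.28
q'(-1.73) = 6.04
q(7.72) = 998.80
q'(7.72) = 383.47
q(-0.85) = 2.47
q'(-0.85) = -4.06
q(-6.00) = -332.00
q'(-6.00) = 187.00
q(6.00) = 472.00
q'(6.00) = 235.00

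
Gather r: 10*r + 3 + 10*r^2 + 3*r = 10*r^2 + 13*r + 3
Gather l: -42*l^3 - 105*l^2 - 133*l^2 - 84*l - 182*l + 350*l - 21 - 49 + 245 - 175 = -42*l^3 - 238*l^2 + 84*l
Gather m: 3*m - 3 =3*m - 3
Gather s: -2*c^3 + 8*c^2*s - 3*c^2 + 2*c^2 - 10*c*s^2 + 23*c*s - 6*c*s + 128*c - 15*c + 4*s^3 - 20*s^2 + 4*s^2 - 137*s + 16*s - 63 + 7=-2*c^3 - c^2 + 113*c + 4*s^3 + s^2*(-10*c - 16) + s*(8*c^2 + 17*c - 121) - 56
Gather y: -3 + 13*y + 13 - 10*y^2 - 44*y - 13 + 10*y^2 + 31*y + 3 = 0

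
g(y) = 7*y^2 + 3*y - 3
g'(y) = 14*y + 3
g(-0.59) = -2.33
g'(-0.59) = -5.26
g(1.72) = 22.87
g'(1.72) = 27.08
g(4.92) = 181.20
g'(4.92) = 71.88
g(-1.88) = 16.10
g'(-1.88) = -23.32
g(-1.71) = 12.34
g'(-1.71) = -20.94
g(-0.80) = -0.92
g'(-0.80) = -8.20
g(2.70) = 56.13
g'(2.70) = 40.80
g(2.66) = 54.51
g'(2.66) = 40.24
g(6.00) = 267.00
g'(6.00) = 87.00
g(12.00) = 1041.00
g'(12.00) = 171.00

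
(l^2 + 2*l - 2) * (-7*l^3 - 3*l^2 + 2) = -7*l^5 - 17*l^4 + 8*l^3 + 8*l^2 + 4*l - 4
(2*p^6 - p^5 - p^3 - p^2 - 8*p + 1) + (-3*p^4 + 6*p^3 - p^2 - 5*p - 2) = 2*p^6 - p^5 - 3*p^4 + 5*p^3 - 2*p^2 - 13*p - 1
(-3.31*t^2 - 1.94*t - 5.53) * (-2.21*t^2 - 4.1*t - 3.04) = 7.3151*t^4 + 17.8584*t^3 + 30.2377*t^2 + 28.5706*t + 16.8112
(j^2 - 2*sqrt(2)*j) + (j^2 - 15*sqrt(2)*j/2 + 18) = 2*j^2 - 19*sqrt(2)*j/2 + 18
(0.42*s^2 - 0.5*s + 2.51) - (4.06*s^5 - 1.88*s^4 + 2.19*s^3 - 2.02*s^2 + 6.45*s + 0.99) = -4.06*s^5 + 1.88*s^4 - 2.19*s^3 + 2.44*s^2 - 6.95*s + 1.52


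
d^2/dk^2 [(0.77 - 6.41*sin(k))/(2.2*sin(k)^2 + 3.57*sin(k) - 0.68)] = (31.0244000000001*sin(k)^5 - 65.25134*sin(k)^4 - 22.6553800000001*sin(k)^3 + 23.5004629999999*sin(k)^2 - 20.155948*sin(k) - 9.19084600000002)/(2.2*sin(k)^2 + 3.57*sin(k) - 0.68)^3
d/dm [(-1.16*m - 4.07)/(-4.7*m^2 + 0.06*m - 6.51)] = (-5.452*m^2 - 38.258*m + 7.7958)/(22.09*m^4 - 0.564*m^3 + 61.1976*m^2 - 0.7812*m + 42.3801)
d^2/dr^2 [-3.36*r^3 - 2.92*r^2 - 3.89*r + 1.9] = -20.16*r - 5.84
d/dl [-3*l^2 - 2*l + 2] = -6*l - 2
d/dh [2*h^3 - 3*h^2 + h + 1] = 6*h^2 - 6*h + 1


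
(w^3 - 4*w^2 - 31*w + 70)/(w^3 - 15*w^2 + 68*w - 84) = (w + 5)/(w - 6)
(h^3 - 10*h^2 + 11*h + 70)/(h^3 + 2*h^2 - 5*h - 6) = (h^3 - 10*h^2 + 11*h + 70)/(h^3 + 2*h^2 - 5*h - 6)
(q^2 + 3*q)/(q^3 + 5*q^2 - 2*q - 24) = q/(q^2 + 2*q - 8)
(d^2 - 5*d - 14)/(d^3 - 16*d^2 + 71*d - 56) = (d + 2)/(d^2 - 9*d + 8)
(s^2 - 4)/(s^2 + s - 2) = (s - 2)/(s - 1)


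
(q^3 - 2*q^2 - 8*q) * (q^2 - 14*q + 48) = q^5 - 16*q^4 + 68*q^3 + 16*q^2 - 384*q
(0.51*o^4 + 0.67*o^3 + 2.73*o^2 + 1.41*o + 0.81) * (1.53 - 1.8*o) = -0.918*o^5 - 0.4257*o^4 - 3.8889*o^3 + 1.6389*o^2 + 0.6993*o + 1.2393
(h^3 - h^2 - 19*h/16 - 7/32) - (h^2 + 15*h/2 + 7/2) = h^3 - 2*h^2 - 139*h/16 - 119/32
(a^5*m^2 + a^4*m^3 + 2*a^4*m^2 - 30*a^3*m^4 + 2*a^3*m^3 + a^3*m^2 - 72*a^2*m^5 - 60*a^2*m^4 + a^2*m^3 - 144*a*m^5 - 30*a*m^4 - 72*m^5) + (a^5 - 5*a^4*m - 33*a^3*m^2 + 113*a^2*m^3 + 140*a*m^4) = a^5*m^2 + a^5 + a^4*m^3 + 2*a^4*m^2 - 5*a^4*m - 30*a^3*m^4 + 2*a^3*m^3 - 32*a^3*m^2 - 72*a^2*m^5 - 60*a^2*m^4 + 114*a^2*m^3 - 144*a*m^5 + 110*a*m^4 - 72*m^5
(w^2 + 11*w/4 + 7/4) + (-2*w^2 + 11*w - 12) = -w^2 + 55*w/4 - 41/4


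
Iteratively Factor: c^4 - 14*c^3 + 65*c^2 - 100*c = (c - 5)*(c^3 - 9*c^2 + 20*c) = (c - 5)*(c - 4)*(c^2 - 5*c) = c*(c - 5)*(c - 4)*(c - 5)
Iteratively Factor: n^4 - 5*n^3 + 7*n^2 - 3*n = (n - 3)*(n^3 - 2*n^2 + n) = (n - 3)*(n - 1)*(n^2 - n) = n*(n - 3)*(n - 1)*(n - 1)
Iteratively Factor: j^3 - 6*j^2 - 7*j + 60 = (j - 4)*(j^2 - 2*j - 15) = (j - 4)*(j + 3)*(j - 5)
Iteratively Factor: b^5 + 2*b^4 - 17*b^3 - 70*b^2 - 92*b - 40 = (b - 5)*(b^4 + 7*b^3 + 18*b^2 + 20*b + 8) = (b - 5)*(b + 2)*(b^3 + 5*b^2 + 8*b + 4) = (b - 5)*(b + 1)*(b + 2)*(b^2 + 4*b + 4) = (b - 5)*(b + 1)*(b + 2)^2*(b + 2)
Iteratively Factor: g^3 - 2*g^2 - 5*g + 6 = (g + 2)*(g^2 - 4*g + 3) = (g - 3)*(g + 2)*(g - 1)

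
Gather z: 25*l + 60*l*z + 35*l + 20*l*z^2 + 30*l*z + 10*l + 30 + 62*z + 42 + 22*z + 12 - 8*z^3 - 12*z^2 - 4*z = 70*l - 8*z^3 + z^2*(20*l - 12) + z*(90*l + 80) + 84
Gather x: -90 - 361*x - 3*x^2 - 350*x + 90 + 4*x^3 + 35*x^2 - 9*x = 4*x^3 + 32*x^2 - 720*x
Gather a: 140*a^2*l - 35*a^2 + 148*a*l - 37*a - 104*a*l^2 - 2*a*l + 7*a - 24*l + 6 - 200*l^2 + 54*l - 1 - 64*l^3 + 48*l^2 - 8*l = a^2*(140*l - 35) + a*(-104*l^2 + 146*l - 30) - 64*l^3 - 152*l^2 + 22*l + 5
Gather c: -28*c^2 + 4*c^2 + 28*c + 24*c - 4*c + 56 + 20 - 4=-24*c^2 + 48*c + 72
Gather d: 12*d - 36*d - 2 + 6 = 4 - 24*d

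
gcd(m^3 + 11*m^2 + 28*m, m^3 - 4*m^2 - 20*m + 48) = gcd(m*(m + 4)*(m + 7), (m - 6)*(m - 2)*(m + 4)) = m + 4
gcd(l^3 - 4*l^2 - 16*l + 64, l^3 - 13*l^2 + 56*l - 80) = l^2 - 8*l + 16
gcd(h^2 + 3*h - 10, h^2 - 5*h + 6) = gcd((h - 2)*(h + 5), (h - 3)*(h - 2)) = h - 2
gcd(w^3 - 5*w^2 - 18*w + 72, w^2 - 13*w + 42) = w - 6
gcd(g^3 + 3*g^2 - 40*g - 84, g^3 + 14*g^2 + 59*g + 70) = g^2 + 9*g + 14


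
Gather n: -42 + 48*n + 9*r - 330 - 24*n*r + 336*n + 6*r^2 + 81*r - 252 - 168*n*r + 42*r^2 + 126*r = n*(384 - 192*r) + 48*r^2 + 216*r - 624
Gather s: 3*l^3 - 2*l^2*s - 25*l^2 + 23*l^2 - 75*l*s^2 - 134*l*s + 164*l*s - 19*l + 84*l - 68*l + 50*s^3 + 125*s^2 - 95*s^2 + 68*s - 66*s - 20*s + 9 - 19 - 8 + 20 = 3*l^3 - 2*l^2 - 3*l + 50*s^3 + s^2*(30 - 75*l) + s*(-2*l^2 + 30*l - 18) + 2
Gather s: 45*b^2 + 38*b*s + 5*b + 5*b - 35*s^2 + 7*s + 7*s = 45*b^2 + 10*b - 35*s^2 + s*(38*b + 14)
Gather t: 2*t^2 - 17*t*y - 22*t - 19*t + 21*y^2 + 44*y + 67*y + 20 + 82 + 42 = 2*t^2 + t*(-17*y - 41) + 21*y^2 + 111*y + 144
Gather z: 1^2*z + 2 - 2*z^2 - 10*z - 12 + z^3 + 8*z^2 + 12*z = z^3 + 6*z^2 + 3*z - 10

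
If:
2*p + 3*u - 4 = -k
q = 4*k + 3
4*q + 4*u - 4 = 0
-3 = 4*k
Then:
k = -3/4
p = 7/8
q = 0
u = 1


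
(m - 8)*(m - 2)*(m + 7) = m^3 - 3*m^2 - 54*m + 112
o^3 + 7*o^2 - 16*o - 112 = (o - 4)*(o + 4)*(o + 7)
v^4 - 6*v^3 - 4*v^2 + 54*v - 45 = (v - 5)*(v - 3)*(v - 1)*(v + 3)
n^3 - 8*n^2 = n^2*(n - 8)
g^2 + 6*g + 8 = (g + 2)*(g + 4)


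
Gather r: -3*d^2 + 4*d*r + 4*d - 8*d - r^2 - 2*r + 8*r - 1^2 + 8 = -3*d^2 - 4*d - r^2 + r*(4*d + 6) + 7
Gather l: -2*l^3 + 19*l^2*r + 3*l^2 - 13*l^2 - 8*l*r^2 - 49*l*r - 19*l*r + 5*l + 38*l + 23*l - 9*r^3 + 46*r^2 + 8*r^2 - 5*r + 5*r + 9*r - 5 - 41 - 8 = -2*l^3 + l^2*(19*r - 10) + l*(-8*r^2 - 68*r + 66) - 9*r^3 + 54*r^2 + 9*r - 54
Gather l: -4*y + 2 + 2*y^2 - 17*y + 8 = 2*y^2 - 21*y + 10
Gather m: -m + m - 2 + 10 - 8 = 0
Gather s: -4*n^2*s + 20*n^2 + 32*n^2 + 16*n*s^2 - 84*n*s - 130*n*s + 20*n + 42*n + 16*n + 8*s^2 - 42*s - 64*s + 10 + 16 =52*n^2 + 78*n + s^2*(16*n + 8) + s*(-4*n^2 - 214*n - 106) + 26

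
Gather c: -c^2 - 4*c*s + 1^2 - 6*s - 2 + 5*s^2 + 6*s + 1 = -c^2 - 4*c*s + 5*s^2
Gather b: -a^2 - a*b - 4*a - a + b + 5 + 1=-a^2 - 5*a + b*(1 - a) + 6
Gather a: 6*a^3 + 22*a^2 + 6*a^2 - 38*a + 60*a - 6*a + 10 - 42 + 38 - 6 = 6*a^3 + 28*a^2 + 16*a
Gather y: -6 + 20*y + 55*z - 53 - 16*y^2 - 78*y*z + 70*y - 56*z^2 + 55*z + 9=-16*y^2 + y*(90 - 78*z) - 56*z^2 + 110*z - 50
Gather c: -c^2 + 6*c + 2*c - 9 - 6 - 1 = -c^2 + 8*c - 16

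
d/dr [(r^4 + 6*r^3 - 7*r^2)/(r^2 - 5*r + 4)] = r*(2*r^2 - 5*r - 56)/(r^2 - 8*r + 16)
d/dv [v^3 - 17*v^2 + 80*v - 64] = 3*v^2 - 34*v + 80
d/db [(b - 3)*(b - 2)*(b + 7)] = 3*b^2 + 4*b - 29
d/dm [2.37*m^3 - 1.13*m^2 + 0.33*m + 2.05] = 7.11*m^2 - 2.26*m + 0.33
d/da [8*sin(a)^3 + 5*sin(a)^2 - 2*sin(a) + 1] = 2*(12*sin(a)^2 + 5*sin(a) - 1)*cos(a)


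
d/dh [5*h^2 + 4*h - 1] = 10*h + 4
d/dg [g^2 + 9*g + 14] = 2*g + 9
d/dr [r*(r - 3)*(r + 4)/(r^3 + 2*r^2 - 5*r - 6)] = (r^4 + 14*r^3 + r^2 - 12*r + 72)/(r^6 + 4*r^5 - 6*r^4 - 32*r^3 + r^2 + 60*r + 36)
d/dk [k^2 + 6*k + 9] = 2*k + 6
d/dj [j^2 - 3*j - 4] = 2*j - 3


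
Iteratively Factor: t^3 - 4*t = (t + 2)*(t^2 - 2*t) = (t - 2)*(t + 2)*(t)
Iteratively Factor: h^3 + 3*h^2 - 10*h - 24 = (h - 3)*(h^2 + 6*h + 8) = (h - 3)*(h + 4)*(h + 2)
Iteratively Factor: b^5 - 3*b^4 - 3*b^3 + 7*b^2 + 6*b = (b - 2)*(b^4 - b^3 - 5*b^2 - 3*b) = (b - 2)*(b + 1)*(b^3 - 2*b^2 - 3*b) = (b - 2)*(b + 1)^2*(b^2 - 3*b) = b*(b - 2)*(b + 1)^2*(b - 3)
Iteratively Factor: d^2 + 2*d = (d + 2)*(d)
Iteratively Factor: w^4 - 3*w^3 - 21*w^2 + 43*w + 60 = (w + 1)*(w^3 - 4*w^2 - 17*w + 60) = (w + 1)*(w + 4)*(w^2 - 8*w + 15) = (w - 3)*(w + 1)*(w + 4)*(w - 5)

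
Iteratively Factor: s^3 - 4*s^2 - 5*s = (s)*(s^2 - 4*s - 5) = s*(s + 1)*(s - 5)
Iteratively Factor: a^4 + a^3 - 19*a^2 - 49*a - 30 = (a + 2)*(a^3 - a^2 - 17*a - 15) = (a + 2)*(a + 3)*(a^2 - 4*a - 5) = (a - 5)*(a + 2)*(a + 3)*(a + 1)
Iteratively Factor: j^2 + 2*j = (j)*(j + 2)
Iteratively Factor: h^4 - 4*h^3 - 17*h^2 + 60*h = (h + 4)*(h^3 - 8*h^2 + 15*h) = (h - 5)*(h + 4)*(h^2 - 3*h) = h*(h - 5)*(h + 4)*(h - 3)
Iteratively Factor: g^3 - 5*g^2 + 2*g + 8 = (g + 1)*(g^2 - 6*g + 8) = (g - 4)*(g + 1)*(g - 2)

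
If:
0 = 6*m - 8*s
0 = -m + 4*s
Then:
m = 0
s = 0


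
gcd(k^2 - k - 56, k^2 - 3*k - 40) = k - 8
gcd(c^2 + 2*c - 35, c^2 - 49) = c + 7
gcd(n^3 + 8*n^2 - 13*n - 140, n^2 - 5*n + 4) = n - 4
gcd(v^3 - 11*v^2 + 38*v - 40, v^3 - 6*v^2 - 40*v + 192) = v - 4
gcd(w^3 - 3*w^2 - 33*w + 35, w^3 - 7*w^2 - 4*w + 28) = w - 7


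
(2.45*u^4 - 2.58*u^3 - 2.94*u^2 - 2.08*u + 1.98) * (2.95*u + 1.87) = 7.2275*u^5 - 3.0295*u^4 - 13.4976*u^3 - 11.6338*u^2 + 1.9514*u + 3.7026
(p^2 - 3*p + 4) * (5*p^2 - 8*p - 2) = 5*p^4 - 23*p^3 + 42*p^2 - 26*p - 8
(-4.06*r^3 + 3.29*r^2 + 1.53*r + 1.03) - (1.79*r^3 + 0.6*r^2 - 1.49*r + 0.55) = -5.85*r^3 + 2.69*r^2 + 3.02*r + 0.48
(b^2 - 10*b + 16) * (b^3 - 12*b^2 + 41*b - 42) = b^5 - 22*b^4 + 177*b^3 - 644*b^2 + 1076*b - 672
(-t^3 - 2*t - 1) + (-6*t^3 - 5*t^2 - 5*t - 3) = -7*t^3 - 5*t^2 - 7*t - 4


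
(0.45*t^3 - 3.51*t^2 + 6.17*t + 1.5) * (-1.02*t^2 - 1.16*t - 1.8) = -0.459*t^5 + 3.0582*t^4 - 3.0318*t^3 - 2.3692*t^2 - 12.846*t - 2.7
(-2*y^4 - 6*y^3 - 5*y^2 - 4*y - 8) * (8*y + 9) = -16*y^5 - 66*y^4 - 94*y^3 - 77*y^2 - 100*y - 72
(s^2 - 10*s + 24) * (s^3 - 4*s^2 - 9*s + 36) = s^5 - 14*s^4 + 55*s^3 + 30*s^2 - 576*s + 864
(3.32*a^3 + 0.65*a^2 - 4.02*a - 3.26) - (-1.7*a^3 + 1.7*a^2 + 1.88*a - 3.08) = 5.02*a^3 - 1.05*a^2 - 5.9*a - 0.18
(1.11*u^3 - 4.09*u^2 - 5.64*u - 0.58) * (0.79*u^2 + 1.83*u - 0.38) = 0.8769*u^5 - 1.1998*u^4 - 12.3621*u^3 - 9.2252*u^2 + 1.0818*u + 0.2204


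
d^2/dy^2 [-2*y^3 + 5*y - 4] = -12*y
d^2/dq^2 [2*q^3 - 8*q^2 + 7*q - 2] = 12*q - 16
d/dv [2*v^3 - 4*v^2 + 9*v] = 6*v^2 - 8*v + 9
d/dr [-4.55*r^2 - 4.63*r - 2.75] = -9.1*r - 4.63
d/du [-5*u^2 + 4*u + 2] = 4 - 10*u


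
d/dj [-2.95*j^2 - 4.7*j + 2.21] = -5.9*j - 4.7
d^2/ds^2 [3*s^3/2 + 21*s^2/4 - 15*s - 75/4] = 9*s + 21/2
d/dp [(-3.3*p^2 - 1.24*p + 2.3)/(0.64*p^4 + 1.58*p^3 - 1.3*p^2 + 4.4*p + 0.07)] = (4.224*p^5 + 7.5948*p^4 - 1.9696*p^3 - 27.034*p^2 + 5.518*p - 10.2068)/(0.4096*p^8 + 2.0224*p^7 + 0.8324*p^6 + 1.524*p^5 + 15.6836*p^4 - 11.2188*p^3 + 19.178*p^2 + 0.616*p + 0.0049)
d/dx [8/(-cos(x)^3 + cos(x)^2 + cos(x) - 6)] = 8*(-3*cos(x)^2 + 2*cos(x) + 1)*sin(x)/(-sin(x)^2*cos(x) + sin(x)^2 + 5)^2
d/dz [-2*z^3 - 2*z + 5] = -6*z^2 - 2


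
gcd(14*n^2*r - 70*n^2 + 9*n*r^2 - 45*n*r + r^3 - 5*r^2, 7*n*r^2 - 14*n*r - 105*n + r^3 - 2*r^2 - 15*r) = 7*n*r - 35*n + r^2 - 5*r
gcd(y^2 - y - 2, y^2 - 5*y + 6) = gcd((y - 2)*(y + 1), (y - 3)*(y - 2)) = y - 2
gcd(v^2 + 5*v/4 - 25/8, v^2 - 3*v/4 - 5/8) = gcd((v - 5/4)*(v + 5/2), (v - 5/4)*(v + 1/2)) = v - 5/4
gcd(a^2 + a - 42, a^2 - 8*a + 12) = a - 6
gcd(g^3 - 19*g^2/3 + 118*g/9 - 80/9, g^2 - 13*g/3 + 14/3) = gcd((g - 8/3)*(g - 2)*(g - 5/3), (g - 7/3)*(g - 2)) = g - 2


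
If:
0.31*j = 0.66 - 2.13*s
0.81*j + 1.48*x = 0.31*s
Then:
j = 0.112331173822334 - 1.73075656088723*x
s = 0.251894147359174*x + 0.293510486439003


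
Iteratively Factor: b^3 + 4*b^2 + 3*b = (b + 1)*(b^2 + 3*b) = b*(b + 1)*(b + 3)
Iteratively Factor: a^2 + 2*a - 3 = (a + 3)*(a - 1)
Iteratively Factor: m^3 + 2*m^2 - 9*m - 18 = (m - 3)*(m^2 + 5*m + 6) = (m - 3)*(m + 2)*(m + 3)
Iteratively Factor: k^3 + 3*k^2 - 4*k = (k + 4)*(k^2 - k) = k*(k + 4)*(k - 1)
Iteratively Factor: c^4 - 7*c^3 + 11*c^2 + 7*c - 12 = (c - 4)*(c^3 - 3*c^2 - c + 3) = (c - 4)*(c - 3)*(c^2 - 1) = (c - 4)*(c - 3)*(c - 1)*(c + 1)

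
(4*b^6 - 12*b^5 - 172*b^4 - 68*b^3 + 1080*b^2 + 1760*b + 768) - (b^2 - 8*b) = 4*b^6 - 12*b^5 - 172*b^4 - 68*b^3 + 1079*b^2 + 1768*b + 768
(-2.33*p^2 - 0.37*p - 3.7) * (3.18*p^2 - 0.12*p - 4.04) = -7.4094*p^4 - 0.897*p^3 - 2.3084*p^2 + 1.9388*p + 14.948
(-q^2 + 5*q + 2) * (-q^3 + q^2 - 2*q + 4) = q^5 - 6*q^4 + 5*q^3 - 12*q^2 + 16*q + 8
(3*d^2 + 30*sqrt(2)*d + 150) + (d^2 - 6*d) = 4*d^2 - 6*d + 30*sqrt(2)*d + 150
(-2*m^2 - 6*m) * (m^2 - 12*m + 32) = -2*m^4 + 18*m^3 + 8*m^2 - 192*m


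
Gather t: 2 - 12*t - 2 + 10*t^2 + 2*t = 10*t^2 - 10*t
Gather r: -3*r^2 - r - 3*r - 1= -3*r^2 - 4*r - 1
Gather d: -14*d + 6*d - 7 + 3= -8*d - 4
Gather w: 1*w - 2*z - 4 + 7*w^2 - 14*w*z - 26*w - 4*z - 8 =7*w^2 + w*(-14*z - 25) - 6*z - 12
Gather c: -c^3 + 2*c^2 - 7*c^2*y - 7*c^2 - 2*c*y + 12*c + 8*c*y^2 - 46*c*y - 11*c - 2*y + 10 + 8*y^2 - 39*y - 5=-c^3 + c^2*(-7*y - 5) + c*(8*y^2 - 48*y + 1) + 8*y^2 - 41*y + 5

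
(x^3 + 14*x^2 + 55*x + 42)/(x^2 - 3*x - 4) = (x^2 + 13*x + 42)/(x - 4)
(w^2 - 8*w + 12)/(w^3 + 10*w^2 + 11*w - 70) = (w - 6)/(w^2 + 12*w + 35)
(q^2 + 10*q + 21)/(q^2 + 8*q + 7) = (q + 3)/(q + 1)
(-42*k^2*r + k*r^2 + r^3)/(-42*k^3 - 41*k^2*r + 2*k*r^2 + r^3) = r/(k + r)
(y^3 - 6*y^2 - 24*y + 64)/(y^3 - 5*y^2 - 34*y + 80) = (y + 4)/(y + 5)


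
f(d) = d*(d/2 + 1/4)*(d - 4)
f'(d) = d*(d/2 + 1/4) + d*(d - 4)/2 + (d/2 + 1/4)*(d - 4)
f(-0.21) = 0.13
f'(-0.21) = -0.20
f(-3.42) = -37.05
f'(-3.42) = 28.51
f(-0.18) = 0.12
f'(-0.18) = -0.32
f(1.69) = -4.27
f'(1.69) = -2.63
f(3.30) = -4.39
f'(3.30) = 3.78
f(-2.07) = -9.86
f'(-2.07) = 12.67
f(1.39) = -3.43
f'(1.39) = -2.97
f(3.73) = -2.13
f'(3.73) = 6.81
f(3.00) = -5.25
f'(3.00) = 2.00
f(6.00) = 39.00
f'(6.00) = 32.00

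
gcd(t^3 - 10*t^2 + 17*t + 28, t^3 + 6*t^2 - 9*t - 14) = t + 1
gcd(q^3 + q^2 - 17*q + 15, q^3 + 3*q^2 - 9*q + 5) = q^2 + 4*q - 5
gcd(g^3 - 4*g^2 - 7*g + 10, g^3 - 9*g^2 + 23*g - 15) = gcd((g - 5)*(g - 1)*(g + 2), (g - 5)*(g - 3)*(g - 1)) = g^2 - 6*g + 5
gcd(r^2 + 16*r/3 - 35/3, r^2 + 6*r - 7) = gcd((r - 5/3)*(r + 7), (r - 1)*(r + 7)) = r + 7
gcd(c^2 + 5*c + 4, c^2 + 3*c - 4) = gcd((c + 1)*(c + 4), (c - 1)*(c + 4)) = c + 4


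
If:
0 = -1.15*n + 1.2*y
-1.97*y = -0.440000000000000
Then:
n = 0.23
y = 0.22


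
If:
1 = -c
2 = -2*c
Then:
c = -1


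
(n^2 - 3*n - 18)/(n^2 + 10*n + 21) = (n - 6)/(n + 7)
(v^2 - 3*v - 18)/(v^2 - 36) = (v + 3)/(v + 6)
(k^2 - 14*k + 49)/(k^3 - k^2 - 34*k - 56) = (k - 7)/(k^2 + 6*k + 8)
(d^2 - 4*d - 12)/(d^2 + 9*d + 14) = (d - 6)/(d + 7)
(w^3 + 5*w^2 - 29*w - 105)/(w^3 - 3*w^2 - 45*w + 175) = (w + 3)/(w - 5)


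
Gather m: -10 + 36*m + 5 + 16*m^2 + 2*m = 16*m^2 + 38*m - 5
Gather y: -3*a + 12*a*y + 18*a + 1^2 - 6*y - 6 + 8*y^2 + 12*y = 15*a + 8*y^2 + y*(12*a + 6) - 5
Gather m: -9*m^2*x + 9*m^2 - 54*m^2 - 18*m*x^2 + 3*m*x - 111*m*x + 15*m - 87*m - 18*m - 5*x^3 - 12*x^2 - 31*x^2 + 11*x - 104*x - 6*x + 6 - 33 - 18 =m^2*(-9*x - 45) + m*(-18*x^2 - 108*x - 90) - 5*x^3 - 43*x^2 - 99*x - 45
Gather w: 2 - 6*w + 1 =3 - 6*w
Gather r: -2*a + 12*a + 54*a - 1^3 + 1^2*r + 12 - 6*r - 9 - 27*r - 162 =64*a - 32*r - 160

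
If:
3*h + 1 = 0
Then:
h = -1/3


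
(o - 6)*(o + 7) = o^2 + o - 42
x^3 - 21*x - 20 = (x - 5)*(x + 1)*(x + 4)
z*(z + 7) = z^2 + 7*z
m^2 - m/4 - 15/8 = (m - 3/2)*(m + 5/4)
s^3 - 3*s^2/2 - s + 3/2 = (s - 3/2)*(s - 1)*(s + 1)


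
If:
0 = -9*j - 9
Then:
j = -1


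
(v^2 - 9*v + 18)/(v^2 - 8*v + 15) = (v - 6)/(v - 5)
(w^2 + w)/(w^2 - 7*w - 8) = w/(w - 8)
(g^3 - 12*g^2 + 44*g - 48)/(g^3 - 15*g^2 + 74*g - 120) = (g - 2)/(g - 5)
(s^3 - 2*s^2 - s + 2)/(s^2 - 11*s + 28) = (s^3 - 2*s^2 - s + 2)/(s^2 - 11*s + 28)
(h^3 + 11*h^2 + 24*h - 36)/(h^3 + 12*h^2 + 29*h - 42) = (h + 6)/(h + 7)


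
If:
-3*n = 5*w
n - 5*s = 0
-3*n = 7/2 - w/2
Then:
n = -35/33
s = -7/33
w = 7/11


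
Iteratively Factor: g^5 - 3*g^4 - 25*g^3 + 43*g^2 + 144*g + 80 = (g + 1)*(g^4 - 4*g^3 - 21*g^2 + 64*g + 80) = (g + 1)*(g + 4)*(g^3 - 8*g^2 + 11*g + 20) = (g + 1)^2*(g + 4)*(g^2 - 9*g + 20) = (g - 4)*(g + 1)^2*(g + 4)*(g - 5)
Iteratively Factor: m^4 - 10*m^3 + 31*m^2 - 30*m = (m - 3)*(m^3 - 7*m^2 + 10*m) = (m - 5)*(m - 3)*(m^2 - 2*m) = m*(m - 5)*(m - 3)*(m - 2)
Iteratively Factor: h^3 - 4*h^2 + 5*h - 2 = (h - 1)*(h^2 - 3*h + 2) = (h - 2)*(h - 1)*(h - 1)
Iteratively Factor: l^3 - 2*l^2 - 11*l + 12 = (l - 4)*(l^2 + 2*l - 3) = (l - 4)*(l - 1)*(l + 3)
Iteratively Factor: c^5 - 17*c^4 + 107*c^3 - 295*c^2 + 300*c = (c - 3)*(c^4 - 14*c^3 + 65*c^2 - 100*c) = (c - 5)*(c - 3)*(c^3 - 9*c^2 + 20*c) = c*(c - 5)*(c - 3)*(c^2 - 9*c + 20) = c*(c - 5)*(c - 4)*(c - 3)*(c - 5)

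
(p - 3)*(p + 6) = p^2 + 3*p - 18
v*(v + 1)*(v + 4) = v^3 + 5*v^2 + 4*v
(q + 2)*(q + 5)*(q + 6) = q^3 + 13*q^2 + 52*q + 60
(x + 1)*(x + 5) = x^2 + 6*x + 5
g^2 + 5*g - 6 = (g - 1)*(g + 6)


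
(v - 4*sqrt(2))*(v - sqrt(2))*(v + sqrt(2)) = v^3 - 4*sqrt(2)*v^2 - 2*v + 8*sqrt(2)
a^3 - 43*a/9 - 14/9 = (a - 7/3)*(a + 1/3)*(a + 2)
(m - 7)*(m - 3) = m^2 - 10*m + 21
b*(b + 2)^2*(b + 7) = b^4 + 11*b^3 + 32*b^2 + 28*b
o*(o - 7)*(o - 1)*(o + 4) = o^4 - 4*o^3 - 25*o^2 + 28*o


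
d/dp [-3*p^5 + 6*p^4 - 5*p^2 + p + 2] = -15*p^4 + 24*p^3 - 10*p + 1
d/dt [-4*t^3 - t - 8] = -12*t^2 - 1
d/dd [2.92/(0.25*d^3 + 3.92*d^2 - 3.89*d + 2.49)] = (-2.19*d^2 - 22.8928*d + 11.3588)/(0.25*d^3 + 3.92*d^2 - 3.89*d + 2.49)^2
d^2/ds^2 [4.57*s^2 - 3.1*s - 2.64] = 9.14000000000000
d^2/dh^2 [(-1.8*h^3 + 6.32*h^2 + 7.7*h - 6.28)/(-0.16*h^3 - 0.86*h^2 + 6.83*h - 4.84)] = (-0.818944*h^6 + 10.61952*h^5 - 62.59392*h^4 + 132.832568*h^3 - 140.933568*h^2 + 194.795184*h - 271.550024)/(0.004096*h^9 + 0.066048*h^8 - 0.169536*h^7 - 4.63108*h^6 + 11.232972*h^5 + 99.358242*h^4 - 477.942851*h^3 + 737.780076*h^2 - 479.990544*h + 113.379904)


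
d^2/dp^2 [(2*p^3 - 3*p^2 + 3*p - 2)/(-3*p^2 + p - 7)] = 2*(22*p^3 - 93*p^2 - 123*p + 86)/(27*p^6 - 27*p^5 + 198*p^4 - 127*p^3 + 462*p^2 - 147*p + 343)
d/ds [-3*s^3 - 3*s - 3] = -9*s^2 - 3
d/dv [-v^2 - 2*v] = -2*v - 2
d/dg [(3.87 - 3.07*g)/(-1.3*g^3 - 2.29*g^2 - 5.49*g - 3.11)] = (-7.982*g^3 + 8.0627*g^2 + 17.7246*g + 30.794)/(1.69*g^6 + 5.954*g^5 + 19.5181*g^4 + 33.2302*g^3 + 44.3839*g^2 + 34.1478*g + 9.6721)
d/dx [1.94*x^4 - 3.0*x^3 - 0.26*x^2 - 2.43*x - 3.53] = 7.76*x^3 - 9.0*x^2 - 0.52*x - 2.43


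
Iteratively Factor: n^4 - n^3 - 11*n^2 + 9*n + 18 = (n - 3)*(n^3 + 2*n^2 - 5*n - 6) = (n - 3)*(n - 2)*(n^2 + 4*n + 3) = (n - 3)*(n - 2)*(n + 1)*(n + 3)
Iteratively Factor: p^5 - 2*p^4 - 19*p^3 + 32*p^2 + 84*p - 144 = (p + 3)*(p^4 - 5*p^3 - 4*p^2 + 44*p - 48) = (p - 2)*(p + 3)*(p^3 - 3*p^2 - 10*p + 24) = (p - 4)*(p - 2)*(p + 3)*(p^2 + p - 6) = (p - 4)*(p - 2)*(p + 3)^2*(p - 2)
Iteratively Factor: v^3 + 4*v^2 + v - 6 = (v + 3)*(v^2 + v - 2) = (v + 2)*(v + 3)*(v - 1)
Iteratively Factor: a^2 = (a)*(a)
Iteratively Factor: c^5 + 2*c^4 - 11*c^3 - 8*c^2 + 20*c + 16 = (c - 2)*(c^4 + 4*c^3 - 3*c^2 - 14*c - 8) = (c - 2)^2*(c^3 + 6*c^2 + 9*c + 4) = (c - 2)^2*(c + 1)*(c^2 + 5*c + 4) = (c - 2)^2*(c + 1)*(c + 4)*(c + 1)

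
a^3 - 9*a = a*(a - 3)*(a + 3)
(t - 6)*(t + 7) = t^2 + t - 42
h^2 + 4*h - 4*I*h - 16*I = (h + 4)*(h - 4*I)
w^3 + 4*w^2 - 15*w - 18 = (w - 3)*(w + 1)*(w + 6)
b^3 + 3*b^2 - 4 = (b - 1)*(b + 2)^2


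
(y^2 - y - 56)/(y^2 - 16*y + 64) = (y + 7)/(y - 8)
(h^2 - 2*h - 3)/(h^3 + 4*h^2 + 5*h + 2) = (h - 3)/(h^2 + 3*h + 2)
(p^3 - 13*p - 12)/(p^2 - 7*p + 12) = (p^2 + 4*p + 3)/(p - 3)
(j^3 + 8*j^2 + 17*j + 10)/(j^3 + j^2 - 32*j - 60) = (j + 1)/(j - 6)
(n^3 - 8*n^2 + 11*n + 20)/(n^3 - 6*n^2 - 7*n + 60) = (n + 1)/(n + 3)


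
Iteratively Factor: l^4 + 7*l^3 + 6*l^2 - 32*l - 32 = (l + 4)*(l^3 + 3*l^2 - 6*l - 8) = (l + 1)*(l + 4)*(l^2 + 2*l - 8) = (l - 2)*(l + 1)*(l + 4)*(l + 4)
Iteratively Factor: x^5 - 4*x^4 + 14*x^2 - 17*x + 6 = (x - 1)*(x^4 - 3*x^3 - 3*x^2 + 11*x - 6) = (x - 1)*(x + 2)*(x^3 - 5*x^2 + 7*x - 3) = (x - 3)*(x - 1)*(x + 2)*(x^2 - 2*x + 1) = (x - 3)*(x - 1)^2*(x + 2)*(x - 1)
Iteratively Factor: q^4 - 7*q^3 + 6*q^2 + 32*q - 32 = (q - 4)*(q^3 - 3*q^2 - 6*q + 8) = (q - 4)^2*(q^2 + q - 2) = (q - 4)^2*(q + 2)*(q - 1)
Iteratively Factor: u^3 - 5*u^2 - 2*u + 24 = (u - 4)*(u^2 - u - 6) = (u - 4)*(u - 3)*(u + 2)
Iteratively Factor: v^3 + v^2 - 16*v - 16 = (v - 4)*(v^2 + 5*v + 4) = (v - 4)*(v + 4)*(v + 1)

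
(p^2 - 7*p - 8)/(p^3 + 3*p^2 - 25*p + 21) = (p^2 - 7*p - 8)/(p^3 + 3*p^2 - 25*p + 21)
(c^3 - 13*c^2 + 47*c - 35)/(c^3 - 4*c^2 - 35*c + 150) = (c^2 - 8*c + 7)/(c^2 + c - 30)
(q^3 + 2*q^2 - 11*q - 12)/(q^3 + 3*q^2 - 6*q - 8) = (q - 3)/(q - 2)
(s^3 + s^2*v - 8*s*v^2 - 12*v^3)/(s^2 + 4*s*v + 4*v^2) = s - 3*v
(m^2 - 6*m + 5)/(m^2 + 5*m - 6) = (m - 5)/(m + 6)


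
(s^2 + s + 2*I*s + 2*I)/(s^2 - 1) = (s + 2*I)/(s - 1)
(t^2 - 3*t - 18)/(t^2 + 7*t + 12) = (t - 6)/(t + 4)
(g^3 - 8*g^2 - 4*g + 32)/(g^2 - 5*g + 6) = (g^2 - 6*g - 16)/(g - 3)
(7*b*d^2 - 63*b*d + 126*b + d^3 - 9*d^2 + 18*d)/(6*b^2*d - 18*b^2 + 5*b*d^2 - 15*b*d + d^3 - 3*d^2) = (7*b*d - 42*b + d^2 - 6*d)/(6*b^2 + 5*b*d + d^2)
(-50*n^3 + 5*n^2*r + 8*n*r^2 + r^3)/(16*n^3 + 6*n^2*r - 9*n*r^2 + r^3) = (25*n^2 + 10*n*r + r^2)/(-8*n^2 - 7*n*r + r^2)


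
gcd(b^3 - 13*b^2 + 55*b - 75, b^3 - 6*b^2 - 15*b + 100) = b^2 - 10*b + 25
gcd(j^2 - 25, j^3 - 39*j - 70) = j + 5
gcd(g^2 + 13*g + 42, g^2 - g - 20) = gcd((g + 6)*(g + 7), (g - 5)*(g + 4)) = 1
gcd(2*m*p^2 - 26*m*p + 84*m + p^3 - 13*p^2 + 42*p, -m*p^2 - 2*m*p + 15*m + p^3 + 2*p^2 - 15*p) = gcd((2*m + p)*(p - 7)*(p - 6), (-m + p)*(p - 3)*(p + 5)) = 1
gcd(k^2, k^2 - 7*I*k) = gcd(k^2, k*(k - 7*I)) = k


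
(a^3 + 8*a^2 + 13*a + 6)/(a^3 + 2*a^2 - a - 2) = (a^2 + 7*a + 6)/(a^2 + a - 2)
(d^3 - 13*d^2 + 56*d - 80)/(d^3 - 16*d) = (d^2 - 9*d + 20)/(d*(d + 4))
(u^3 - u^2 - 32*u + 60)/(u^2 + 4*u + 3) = (u^3 - u^2 - 32*u + 60)/(u^2 + 4*u + 3)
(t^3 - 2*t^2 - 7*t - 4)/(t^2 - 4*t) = t + 2 + 1/t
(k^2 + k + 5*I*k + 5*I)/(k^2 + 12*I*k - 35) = (k + 1)/(k + 7*I)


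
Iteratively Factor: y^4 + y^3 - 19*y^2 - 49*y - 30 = (y - 5)*(y^3 + 6*y^2 + 11*y + 6) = (y - 5)*(y + 1)*(y^2 + 5*y + 6) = (y - 5)*(y + 1)*(y + 3)*(y + 2)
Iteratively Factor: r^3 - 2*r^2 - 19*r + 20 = (r - 5)*(r^2 + 3*r - 4) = (r - 5)*(r + 4)*(r - 1)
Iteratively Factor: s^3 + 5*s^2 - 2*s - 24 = (s + 4)*(s^2 + s - 6) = (s - 2)*(s + 4)*(s + 3)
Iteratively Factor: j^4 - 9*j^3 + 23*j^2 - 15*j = (j - 1)*(j^3 - 8*j^2 + 15*j) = (j - 5)*(j - 1)*(j^2 - 3*j) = (j - 5)*(j - 3)*(j - 1)*(j)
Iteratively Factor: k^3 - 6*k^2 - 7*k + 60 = (k + 3)*(k^2 - 9*k + 20) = (k - 5)*(k + 3)*(k - 4)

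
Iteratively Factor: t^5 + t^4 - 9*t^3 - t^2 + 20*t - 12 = (t + 2)*(t^4 - t^3 - 7*t^2 + 13*t - 6) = (t - 1)*(t + 2)*(t^3 - 7*t + 6) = (t - 1)^2*(t + 2)*(t^2 + t - 6) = (t - 2)*(t - 1)^2*(t + 2)*(t + 3)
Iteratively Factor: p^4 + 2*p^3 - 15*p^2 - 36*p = (p + 3)*(p^3 - p^2 - 12*p) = p*(p + 3)*(p^2 - p - 12) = p*(p + 3)^2*(p - 4)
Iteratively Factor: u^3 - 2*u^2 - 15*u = (u - 5)*(u^2 + 3*u) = (u - 5)*(u + 3)*(u)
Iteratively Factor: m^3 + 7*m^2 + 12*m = (m + 3)*(m^2 + 4*m) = (m + 3)*(m + 4)*(m)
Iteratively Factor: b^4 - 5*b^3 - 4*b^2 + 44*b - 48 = (b + 3)*(b^3 - 8*b^2 + 20*b - 16) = (b - 2)*(b + 3)*(b^2 - 6*b + 8) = (b - 4)*(b - 2)*(b + 3)*(b - 2)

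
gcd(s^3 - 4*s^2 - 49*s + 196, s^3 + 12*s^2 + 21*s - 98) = s + 7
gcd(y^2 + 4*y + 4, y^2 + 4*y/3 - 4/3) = y + 2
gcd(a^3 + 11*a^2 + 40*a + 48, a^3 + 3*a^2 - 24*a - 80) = a^2 + 8*a + 16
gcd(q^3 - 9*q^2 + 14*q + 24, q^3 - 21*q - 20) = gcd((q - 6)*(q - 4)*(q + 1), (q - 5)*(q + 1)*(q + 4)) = q + 1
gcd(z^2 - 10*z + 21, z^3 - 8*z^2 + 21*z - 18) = z - 3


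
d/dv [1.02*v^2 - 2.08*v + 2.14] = 2.04*v - 2.08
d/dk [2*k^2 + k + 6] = 4*k + 1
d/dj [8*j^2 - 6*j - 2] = 16*j - 6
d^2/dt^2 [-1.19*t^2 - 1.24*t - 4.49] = -2.38000000000000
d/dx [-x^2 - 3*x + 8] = -2*x - 3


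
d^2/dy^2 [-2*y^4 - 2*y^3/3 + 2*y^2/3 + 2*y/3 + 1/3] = -24*y^2 - 4*y + 4/3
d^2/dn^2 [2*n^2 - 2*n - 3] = 4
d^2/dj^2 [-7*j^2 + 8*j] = -14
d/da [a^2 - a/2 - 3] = 2*a - 1/2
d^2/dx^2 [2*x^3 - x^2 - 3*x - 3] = 12*x - 2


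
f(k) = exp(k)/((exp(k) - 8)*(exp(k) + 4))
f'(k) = exp(k)/((exp(k) - 8)*(exp(k) + 4)) - exp(2*k)/((exp(k) - 8)*(exp(k) + 4)^2) - exp(2*k)/((exp(k) - 8)^2*(exp(k) + 4)) = (-exp(2*k) - 32)*exp(k)/(exp(4*k) - 8*exp(3*k) - 48*exp(2*k) + 256*exp(k) + 1024)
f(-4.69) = -0.00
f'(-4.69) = -0.00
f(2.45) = 0.21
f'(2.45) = -0.62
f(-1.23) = -0.01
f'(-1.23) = -0.01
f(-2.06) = -0.00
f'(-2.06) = -0.00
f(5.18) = 0.01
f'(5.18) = -0.01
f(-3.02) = -0.00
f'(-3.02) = -0.00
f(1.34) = -0.12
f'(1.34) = -0.17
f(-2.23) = -0.00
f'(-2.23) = -0.00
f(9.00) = 0.00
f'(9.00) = 0.00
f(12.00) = 0.00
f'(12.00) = 0.00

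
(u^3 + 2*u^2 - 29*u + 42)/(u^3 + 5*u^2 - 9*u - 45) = (u^2 + 5*u - 14)/(u^2 + 8*u + 15)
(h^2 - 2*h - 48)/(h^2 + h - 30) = (h - 8)/(h - 5)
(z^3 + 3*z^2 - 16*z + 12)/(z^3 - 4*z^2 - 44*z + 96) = (z - 1)/(z - 8)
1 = 1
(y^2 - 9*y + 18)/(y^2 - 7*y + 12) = (y - 6)/(y - 4)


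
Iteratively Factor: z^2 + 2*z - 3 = (z - 1)*(z + 3)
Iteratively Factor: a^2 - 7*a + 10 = (a - 2)*(a - 5)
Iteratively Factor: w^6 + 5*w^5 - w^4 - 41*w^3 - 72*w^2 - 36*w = (w + 2)*(w^5 + 3*w^4 - 7*w^3 - 27*w^2 - 18*w) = (w - 3)*(w + 2)*(w^4 + 6*w^3 + 11*w^2 + 6*w) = w*(w - 3)*(w + 2)*(w^3 + 6*w^2 + 11*w + 6) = w*(w - 3)*(w + 1)*(w + 2)*(w^2 + 5*w + 6) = w*(w - 3)*(w + 1)*(w + 2)^2*(w + 3)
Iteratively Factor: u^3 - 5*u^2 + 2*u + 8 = (u - 4)*(u^2 - u - 2) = (u - 4)*(u - 2)*(u + 1)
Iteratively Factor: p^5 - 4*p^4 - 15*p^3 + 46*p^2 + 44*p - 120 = (p - 2)*(p^4 - 2*p^3 - 19*p^2 + 8*p + 60) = (p - 2)*(p + 3)*(p^3 - 5*p^2 - 4*p + 20) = (p - 2)^2*(p + 3)*(p^2 - 3*p - 10) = (p - 5)*(p - 2)^2*(p + 3)*(p + 2)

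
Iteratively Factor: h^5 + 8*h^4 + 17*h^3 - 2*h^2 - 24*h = (h + 2)*(h^4 + 6*h^3 + 5*h^2 - 12*h) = (h + 2)*(h + 3)*(h^3 + 3*h^2 - 4*h) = (h - 1)*(h + 2)*(h + 3)*(h^2 + 4*h) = h*(h - 1)*(h + 2)*(h + 3)*(h + 4)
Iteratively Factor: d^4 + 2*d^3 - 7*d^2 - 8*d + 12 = (d - 1)*(d^3 + 3*d^2 - 4*d - 12) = (d - 2)*(d - 1)*(d^2 + 5*d + 6) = (d - 2)*(d - 1)*(d + 3)*(d + 2)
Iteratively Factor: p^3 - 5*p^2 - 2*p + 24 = (p - 4)*(p^2 - p - 6) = (p - 4)*(p - 3)*(p + 2)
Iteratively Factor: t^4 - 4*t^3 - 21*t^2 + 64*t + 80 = (t + 4)*(t^3 - 8*t^2 + 11*t + 20) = (t + 1)*(t + 4)*(t^2 - 9*t + 20) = (t - 4)*(t + 1)*(t + 4)*(t - 5)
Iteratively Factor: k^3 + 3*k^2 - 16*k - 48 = (k + 3)*(k^2 - 16) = (k + 3)*(k + 4)*(k - 4)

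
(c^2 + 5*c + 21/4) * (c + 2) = c^3 + 7*c^2 + 61*c/4 + 21/2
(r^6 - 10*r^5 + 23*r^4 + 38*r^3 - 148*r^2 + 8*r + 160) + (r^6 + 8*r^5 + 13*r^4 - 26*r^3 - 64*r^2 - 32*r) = 2*r^6 - 2*r^5 + 36*r^4 + 12*r^3 - 212*r^2 - 24*r + 160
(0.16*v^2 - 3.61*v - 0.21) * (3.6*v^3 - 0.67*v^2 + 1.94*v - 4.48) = 0.576*v^5 - 13.1032*v^4 + 1.9731*v^3 - 7.5795*v^2 + 15.7654*v + 0.9408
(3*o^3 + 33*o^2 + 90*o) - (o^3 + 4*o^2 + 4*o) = 2*o^3 + 29*o^2 + 86*o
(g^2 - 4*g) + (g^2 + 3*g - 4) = 2*g^2 - g - 4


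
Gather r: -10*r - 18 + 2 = -10*r - 16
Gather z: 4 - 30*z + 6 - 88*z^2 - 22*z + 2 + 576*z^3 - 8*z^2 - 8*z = 576*z^3 - 96*z^2 - 60*z + 12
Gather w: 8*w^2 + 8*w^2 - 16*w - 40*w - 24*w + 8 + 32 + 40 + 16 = 16*w^2 - 80*w + 96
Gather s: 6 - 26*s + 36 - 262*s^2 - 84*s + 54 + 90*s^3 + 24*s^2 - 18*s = 90*s^3 - 238*s^2 - 128*s + 96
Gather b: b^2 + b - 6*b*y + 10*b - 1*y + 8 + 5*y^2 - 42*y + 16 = b^2 + b*(11 - 6*y) + 5*y^2 - 43*y + 24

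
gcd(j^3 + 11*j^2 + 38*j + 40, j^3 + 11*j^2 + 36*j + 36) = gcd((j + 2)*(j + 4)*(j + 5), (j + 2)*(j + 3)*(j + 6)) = j + 2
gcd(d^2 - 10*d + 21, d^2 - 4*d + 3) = d - 3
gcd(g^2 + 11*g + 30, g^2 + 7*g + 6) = g + 6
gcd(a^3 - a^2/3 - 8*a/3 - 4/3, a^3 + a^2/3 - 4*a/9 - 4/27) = a + 2/3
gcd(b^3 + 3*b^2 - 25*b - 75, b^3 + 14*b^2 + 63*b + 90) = b^2 + 8*b + 15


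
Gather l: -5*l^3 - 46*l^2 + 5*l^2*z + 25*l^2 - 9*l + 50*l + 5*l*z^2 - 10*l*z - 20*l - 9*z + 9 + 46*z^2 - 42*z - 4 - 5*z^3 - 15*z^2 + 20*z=-5*l^3 + l^2*(5*z - 21) + l*(5*z^2 - 10*z + 21) - 5*z^3 + 31*z^2 - 31*z + 5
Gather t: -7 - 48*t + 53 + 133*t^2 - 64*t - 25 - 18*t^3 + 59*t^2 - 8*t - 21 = -18*t^3 + 192*t^2 - 120*t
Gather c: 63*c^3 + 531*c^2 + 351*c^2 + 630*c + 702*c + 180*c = 63*c^3 + 882*c^2 + 1512*c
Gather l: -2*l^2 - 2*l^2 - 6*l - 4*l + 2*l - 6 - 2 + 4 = -4*l^2 - 8*l - 4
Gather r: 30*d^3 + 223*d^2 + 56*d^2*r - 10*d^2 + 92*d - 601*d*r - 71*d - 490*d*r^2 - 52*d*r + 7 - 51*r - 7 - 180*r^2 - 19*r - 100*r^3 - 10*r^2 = 30*d^3 + 213*d^2 + 21*d - 100*r^3 + r^2*(-490*d - 190) + r*(56*d^2 - 653*d - 70)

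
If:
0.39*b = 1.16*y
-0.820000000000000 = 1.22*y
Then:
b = -2.00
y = -0.67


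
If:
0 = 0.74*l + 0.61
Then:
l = -0.82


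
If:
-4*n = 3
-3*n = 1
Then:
No Solution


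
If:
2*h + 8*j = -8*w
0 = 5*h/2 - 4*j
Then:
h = -8*w/7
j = -5*w/7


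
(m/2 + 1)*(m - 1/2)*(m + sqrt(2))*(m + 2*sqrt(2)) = m^4/2 + 3*m^3/4 + 3*sqrt(2)*m^3/2 + 3*m^2/2 + 9*sqrt(2)*m^2/4 - 3*sqrt(2)*m/2 + 3*m - 2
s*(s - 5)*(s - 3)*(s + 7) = s^4 - s^3 - 41*s^2 + 105*s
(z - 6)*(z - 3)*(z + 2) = z^3 - 7*z^2 + 36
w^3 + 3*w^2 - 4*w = w*(w - 1)*(w + 4)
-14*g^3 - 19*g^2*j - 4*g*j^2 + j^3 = (-7*g + j)*(g + j)*(2*g + j)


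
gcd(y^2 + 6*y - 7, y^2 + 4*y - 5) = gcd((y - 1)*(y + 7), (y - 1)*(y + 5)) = y - 1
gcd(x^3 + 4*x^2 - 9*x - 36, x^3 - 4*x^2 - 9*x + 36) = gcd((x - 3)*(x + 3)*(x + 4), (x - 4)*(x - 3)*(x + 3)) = x^2 - 9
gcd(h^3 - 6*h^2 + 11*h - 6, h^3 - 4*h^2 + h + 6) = h^2 - 5*h + 6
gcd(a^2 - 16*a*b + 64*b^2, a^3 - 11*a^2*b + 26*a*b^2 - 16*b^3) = a - 8*b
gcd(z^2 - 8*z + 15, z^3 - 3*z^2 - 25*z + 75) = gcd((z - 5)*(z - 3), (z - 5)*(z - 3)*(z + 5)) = z^2 - 8*z + 15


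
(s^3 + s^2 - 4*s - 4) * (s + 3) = s^4 + 4*s^3 - s^2 - 16*s - 12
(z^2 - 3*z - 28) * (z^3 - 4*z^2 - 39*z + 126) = z^5 - 7*z^4 - 55*z^3 + 355*z^2 + 714*z - 3528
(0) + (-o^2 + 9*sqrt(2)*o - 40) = -o^2 + 9*sqrt(2)*o - 40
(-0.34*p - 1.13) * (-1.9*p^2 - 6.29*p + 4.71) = 0.646*p^3 + 4.2856*p^2 + 5.5063*p - 5.3223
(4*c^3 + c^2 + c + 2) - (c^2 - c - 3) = 4*c^3 + 2*c + 5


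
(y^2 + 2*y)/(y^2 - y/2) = 2*(y + 2)/(2*y - 1)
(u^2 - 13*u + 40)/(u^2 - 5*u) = (u - 8)/u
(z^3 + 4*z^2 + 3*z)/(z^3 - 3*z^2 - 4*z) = (z + 3)/(z - 4)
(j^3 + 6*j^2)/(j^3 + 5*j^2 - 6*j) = j/(j - 1)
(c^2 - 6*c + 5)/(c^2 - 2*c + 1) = (c - 5)/(c - 1)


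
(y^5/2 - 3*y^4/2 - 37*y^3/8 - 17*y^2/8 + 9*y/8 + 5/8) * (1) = y^5/2 - 3*y^4/2 - 37*y^3/8 - 17*y^2/8 + 9*y/8 + 5/8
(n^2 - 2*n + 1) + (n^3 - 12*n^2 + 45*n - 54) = n^3 - 11*n^2 + 43*n - 53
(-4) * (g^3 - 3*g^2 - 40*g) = -4*g^3 + 12*g^2 + 160*g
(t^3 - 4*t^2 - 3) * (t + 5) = t^4 + t^3 - 20*t^2 - 3*t - 15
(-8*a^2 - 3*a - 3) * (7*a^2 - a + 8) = -56*a^4 - 13*a^3 - 82*a^2 - 21*a - 24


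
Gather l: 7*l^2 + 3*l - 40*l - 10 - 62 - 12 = 7*l^2 - 37*l - 84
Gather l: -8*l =-8*l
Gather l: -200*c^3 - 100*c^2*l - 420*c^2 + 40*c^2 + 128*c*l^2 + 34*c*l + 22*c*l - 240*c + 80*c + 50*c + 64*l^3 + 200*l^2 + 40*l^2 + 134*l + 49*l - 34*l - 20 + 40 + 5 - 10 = -200*c^3 - 380*c^2 - 110*c + 64*l^3 + l^2*(128*c + 240) + l*(-100*c^2 + 56*c + 149) + 15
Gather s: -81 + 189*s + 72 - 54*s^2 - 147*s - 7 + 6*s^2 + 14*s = -48*s^2 + 56*s - 16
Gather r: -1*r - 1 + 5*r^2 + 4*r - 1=5*r^2 + 3*r - 2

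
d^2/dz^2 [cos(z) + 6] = -cos(z)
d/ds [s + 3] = 1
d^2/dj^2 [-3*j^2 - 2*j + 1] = -6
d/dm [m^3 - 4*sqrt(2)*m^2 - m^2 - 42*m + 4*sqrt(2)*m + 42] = 3*m^2 - 8*sqrt(2)*m - 2*m - 42 + 4*sqrt(2)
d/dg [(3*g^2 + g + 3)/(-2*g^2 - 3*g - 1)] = (-7*g^2 + 6*g + 8)/(4*g^4 + 12*g^3 + 13*g^2 + 6*g + 1)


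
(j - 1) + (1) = j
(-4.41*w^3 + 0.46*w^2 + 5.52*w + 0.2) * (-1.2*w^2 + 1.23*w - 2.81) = 5.292*w^5 - 5.9763*w^4 + 6.3339*w^3 + 5.257*w^2 - 15.2652*w - 0.562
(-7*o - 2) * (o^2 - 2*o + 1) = -7*o^3 + 12*o^2 - 3*o - 2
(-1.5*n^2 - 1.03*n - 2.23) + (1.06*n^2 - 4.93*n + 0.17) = -0.44*n^2 - 5.96*n - 2.06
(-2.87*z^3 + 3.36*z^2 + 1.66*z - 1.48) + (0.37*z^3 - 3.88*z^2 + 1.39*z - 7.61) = -2.5*z^3 - 0.52*z^2 + 3.05*z - 9.09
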